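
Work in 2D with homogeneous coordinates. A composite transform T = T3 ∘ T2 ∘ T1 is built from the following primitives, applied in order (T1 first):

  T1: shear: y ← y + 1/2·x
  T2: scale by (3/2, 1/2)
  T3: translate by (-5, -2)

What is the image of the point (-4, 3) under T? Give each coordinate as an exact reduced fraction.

T1 shear: y ← y + 1/2·x: (-4, 3) → (-4, 1)
T2 scale by (3/2, 1/2): (-4, 1) → (-6, 1/2)
T3 translate by (-5, -2): (-6, 1/2) → (-11, -3/2)

T(p) = (-11, -3/2)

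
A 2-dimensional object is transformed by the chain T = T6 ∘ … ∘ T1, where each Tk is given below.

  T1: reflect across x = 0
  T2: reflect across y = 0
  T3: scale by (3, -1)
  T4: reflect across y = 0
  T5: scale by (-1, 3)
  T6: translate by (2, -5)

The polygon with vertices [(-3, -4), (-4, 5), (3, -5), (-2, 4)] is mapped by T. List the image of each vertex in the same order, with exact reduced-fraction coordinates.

image vertices: (-7, 7), (-10, -20), (11, 10), (-4, -17)

T1 reflect across x = 0: (-3, -4) → (3, -4); (-4, 5) → (4, 5); (3, -5) → (-3, -5); (-2, 4) → (2, 4)
T2 reflect across y = 0: (3, -4) → (3, 4); (4, 5) → (4, -5); (-3, -5) → (-3, 5); (2, 4) → (2, -4)
T3 scale by (3, -1): (3, 4) → (9, -4); (4, -5) → (12, 5); (-3, 5) → (-9, -5); (2, -4) → (6, 4)
T4 reflect across y = 0: (9, -4) → (9, 4); (12, 5) → (12, -5); (-9, -5) → (-9, 5); (6, 4) → (6, -4)
T5 scale by (-1, 3): (9, 4) → (-9, 12); (12, -5) → (-12, -15); (-9, 5) → (9, 15); (6, -4) → (-6, -12)
T6 translate by (2, -5): (-9, 12) → (-7, 7); (-12, -15) → (-10, -20); (9, 15) → (11, 10); (-6, -12) → (-4, -17)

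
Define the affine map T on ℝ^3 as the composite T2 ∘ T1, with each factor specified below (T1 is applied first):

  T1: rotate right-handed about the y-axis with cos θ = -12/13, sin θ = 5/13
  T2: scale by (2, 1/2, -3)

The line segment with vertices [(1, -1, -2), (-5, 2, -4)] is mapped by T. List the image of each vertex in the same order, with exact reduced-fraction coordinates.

image vertices: (-44/13, -1/2, -57/13), (80/13, 1, -219/13)

T1 rotate right-handed about the y-axis with cos θ = -12/13, sin θ = 5/13: (1, -1, -2) → (-22/13, -1, 19/13); (-5, 2, -4) → (40/13, 2, 73/13)
T2 scale by (2, 1/2, -3): (-22/13, -1, 19/13) → (-44/13, -1/2, -57/13); (40/13, 2, 73/13) → (80/13, 1, -219/13)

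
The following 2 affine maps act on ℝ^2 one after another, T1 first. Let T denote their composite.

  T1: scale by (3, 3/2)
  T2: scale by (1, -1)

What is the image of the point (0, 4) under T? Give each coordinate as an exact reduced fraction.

T(p) = (0, -6)

T1 scale by (3, 3/2): (0, 4) → (0, 6)
T2 scale by (1, -1): (0, 6) → (0, -6)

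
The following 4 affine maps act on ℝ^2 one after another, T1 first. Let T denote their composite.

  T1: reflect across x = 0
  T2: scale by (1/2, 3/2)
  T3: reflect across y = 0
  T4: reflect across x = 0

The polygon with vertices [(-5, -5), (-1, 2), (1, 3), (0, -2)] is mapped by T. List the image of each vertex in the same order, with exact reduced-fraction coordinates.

image vertices: (-5/2, 15/2), (-1/2, -3), (1/2, -9/2), (0, 3)

T1 reflect across x = 0: (-5, -5) → (5, -5); (-1, 2) → (1, 2); (1, 3) → (-1, 3); (0, -2) → (0, -2)
T2 scale by (1/2, 3/2): (5, -5) → (5/2, -15/2); (1, 2) → (1/2, 3); (-1, 3) → (-1/2, 9/2); (0, -2) → (0, -3)
T3 reflect across y = 0: (5/2, -15/2) → (5/2, 15/2); (1/2, 3) → (1/2, -3); (-1/2, 9/2) → (-1/2, -9/2); (0, -3) → (0, 3)
T4 reflect across x = 0: (5/2, 15/2) → (-5/2, 15/2); (1/2, -3) → (-1/2, -3); (-1/2, -9/2) → (1/2, -9/2); (0, 3) → (0, 3)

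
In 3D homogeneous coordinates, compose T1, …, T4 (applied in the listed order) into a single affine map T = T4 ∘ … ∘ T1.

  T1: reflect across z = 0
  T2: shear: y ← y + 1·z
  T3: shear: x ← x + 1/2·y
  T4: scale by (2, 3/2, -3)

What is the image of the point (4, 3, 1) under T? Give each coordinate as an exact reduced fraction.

T1 reflect across z = 0: (4, 3, 1) → (4, 3, -1)
T2 shear: y ← y + 1·z: (4, 3, -1) → (4, 2, -1)
T3 shear: x ← x + 1/2·y: (4, 2, -1) → (5, 2, -1)
T4 scale by (2, 3/2, -3): (5, 2, -1) → (10, 3, 3)

T(p) = (10, 3, 3)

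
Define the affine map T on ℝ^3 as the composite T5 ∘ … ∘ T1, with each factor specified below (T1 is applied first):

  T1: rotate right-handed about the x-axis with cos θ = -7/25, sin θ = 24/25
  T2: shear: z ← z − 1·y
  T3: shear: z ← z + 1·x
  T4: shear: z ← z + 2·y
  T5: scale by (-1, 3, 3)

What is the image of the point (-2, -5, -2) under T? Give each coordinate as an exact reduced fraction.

T1 rotate right-handed about the x-axis with cos θ = -7/25, sin θ = 24/25: (-2, -5, -2) → (-2, 83/25, -106/25)
T2 shear: z ← z − 1·y: (-2, 83/25, -106/25) → (-2, 83/25, -189/25)
T3 shear: z ← z + 1·x: (-2, 83/25, -189/25) → (-2, 83/25, -239/25)
T4 shear: z ← z + 2·y: (-2, 83/25, -239/25) → (-2, 83/25, -73/25)
T5 scale by (-1, 3, 3): (-2, 83/25, -73/25) → (2, 249/25, -219/25)

T(p) = (2, 249/25, -219/25)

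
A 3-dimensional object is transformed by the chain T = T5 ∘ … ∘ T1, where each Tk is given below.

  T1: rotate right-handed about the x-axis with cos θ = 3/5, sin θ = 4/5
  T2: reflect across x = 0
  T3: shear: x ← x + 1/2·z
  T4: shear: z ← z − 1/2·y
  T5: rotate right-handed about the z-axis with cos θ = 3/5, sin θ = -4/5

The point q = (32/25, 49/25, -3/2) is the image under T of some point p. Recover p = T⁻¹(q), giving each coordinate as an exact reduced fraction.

T1 = [1 0 0 0; 0 3/5 -4/5 0; 0 4/5 3/5 0; 0 0 0 1]
T2·T1 = [-1 0 0 0; 0 3/5 -4/5 0; 0 4/5 3/5 0; 0 0 0 1]
T3·…·T1 = [-1 2/5 3/10 0; 0 3/5 -4/5 0; 0 4/5 3/5 0; 0 0 0 1]
T4·…·T1 = [-1 2/5 3/10 0; 0 3/5 -4/5 0; 0 1/2 1 0; 0 0 0 1]
T5·…·T1 = [-3/5 18/25 -23/50 0; 4/5 1/25 -18/25 0; 0 1/2 1 0; 0 0 0 1]
det M = -1; M⁻¹ = [-2/5 19/20 1/2 0; 4/5 3/5 4/5 0; -2/5 -3/10 3/5 0; 0 0 0 1]
M⁻¹ · (32/25, 49/25, -3/2)ᵀ = (3/5, 1, -2)ᵀ

p = (3/5, 1, -2)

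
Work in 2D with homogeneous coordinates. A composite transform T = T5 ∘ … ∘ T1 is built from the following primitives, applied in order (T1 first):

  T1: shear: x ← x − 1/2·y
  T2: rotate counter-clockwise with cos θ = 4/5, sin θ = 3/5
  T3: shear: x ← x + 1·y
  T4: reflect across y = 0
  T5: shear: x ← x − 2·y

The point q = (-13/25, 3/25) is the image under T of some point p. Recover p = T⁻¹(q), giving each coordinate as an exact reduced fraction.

T1 = [1 -1/2 0; 0 1 0; 0 0 1]
T2·T1 = [4/5 -1 0; 3/5 1/2 0; 0 0 1]
T3·…·T1 = [7/5 -1/2 0; 3/5 1/2 0; 0 0 1]
T4·…·T1 = [7/5 -1/2 0; -3/5 -1/2 0; 0 0 1]
T5·…·T1 = [13/5 1/2 0; -3/5 -1/2 0; 0 0 1]
det M = -1; M⁻¹ = [1/2 1/2 0; -3/5 -13/5 0; 0 0 1]
M⁻¹ · (-13/25, 3/25)ᵀ = (-1/5, 0)ᵀ

p = (-1/5, 0)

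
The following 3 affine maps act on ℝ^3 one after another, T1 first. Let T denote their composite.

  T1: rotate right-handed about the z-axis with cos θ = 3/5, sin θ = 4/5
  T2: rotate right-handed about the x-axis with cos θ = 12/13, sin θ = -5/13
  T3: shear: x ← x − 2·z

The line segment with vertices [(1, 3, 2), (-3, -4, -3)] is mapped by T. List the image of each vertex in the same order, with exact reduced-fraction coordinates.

image vertices: (-227/65, 206/65, 11/13), (211/65, -363/65, -12/13)

T1 rotate right-handed about the z-axis with cos θ = 3/5, sin θ = 4/5: (1, 3, 2) → (-9/5, 13/5, 2); (-3, -4, -3) → (7/5, -24/5, -3)
T2 rotate right-handed about the x-axis with cos θ = 12/13, sin θ = -5/13: (-9/5, 13/5, 2) → (-9/5, 206/65, 11/13); (7/5, -24/5, -3) → (7/5, -363/65, -12/13)
T3 shear: x ← x − 2·z: (-9/5, 206/65, 11/13) → (-227/65, 206/65, 11/13); (7/5, -363/65, -12/13) → (211/65, -363/65, -12/13)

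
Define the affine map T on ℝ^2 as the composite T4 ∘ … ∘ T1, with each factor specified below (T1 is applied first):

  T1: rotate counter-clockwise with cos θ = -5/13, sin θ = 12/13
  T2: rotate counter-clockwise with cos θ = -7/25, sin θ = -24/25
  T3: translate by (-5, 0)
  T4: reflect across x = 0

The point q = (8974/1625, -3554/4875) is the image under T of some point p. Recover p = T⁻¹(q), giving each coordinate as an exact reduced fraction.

T1 = [-5/13 -12/13 0; 12/13 -5/13 0; 0 0 1]
T2·T1 = [323/325 -36/325 0; 36/325 323/325 0; 0 0 1]
T3·…·T1 = [323/325 -36/325 -5; 36/325 323/325 0; 0 0 1]
T4·…·T1 = [-323/325 36/325 5; 36/325 323/325 0; 0 0 1]
det M = -1; M⁻¹ = [-323/325 36/325 323/65; 36/325 323/325 -36/65; 0 0 1]
M⁻¹ · (8974/1625, -3554/4875)ᵀ = (-3/5, -2/3)ᵀ

p = (-3/5, -2/3)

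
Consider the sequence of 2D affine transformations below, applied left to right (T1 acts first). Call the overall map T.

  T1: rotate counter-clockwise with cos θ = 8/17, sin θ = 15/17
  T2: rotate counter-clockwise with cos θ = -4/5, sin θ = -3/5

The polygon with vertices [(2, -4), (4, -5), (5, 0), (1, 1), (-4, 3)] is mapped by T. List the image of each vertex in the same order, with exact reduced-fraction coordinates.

image vertices: (-62/17, -44/17), (-368/85, -401/85), (13/17, -84/17), (97/85, -71/85), (40/17, 75/17)

T1 rotate counter-clockwise with cos θ = 8/17, sin θ = 15/17: (2, -4) → (76/17, -2/17); (4, -5) → (107/17, 20/17); (5, 0) → (40/17, 75/17); (1, 1) → (-7/17, 23/17); (-4, 3) → (-77/17, -36/17)
T2 rotate counter-clockwise with cos θ = -4/5, sin θ = -3/5: (76/17, -2/17) → (-62/17, -44/17); (107/17, 20/17) → (-368/85, -401/85); (40/17, 75/17) → (13/17, -84/17); (-7/17, 23/17) → (97/85, -71/85); (-77/17, -36/17) → (40/17, 75/17)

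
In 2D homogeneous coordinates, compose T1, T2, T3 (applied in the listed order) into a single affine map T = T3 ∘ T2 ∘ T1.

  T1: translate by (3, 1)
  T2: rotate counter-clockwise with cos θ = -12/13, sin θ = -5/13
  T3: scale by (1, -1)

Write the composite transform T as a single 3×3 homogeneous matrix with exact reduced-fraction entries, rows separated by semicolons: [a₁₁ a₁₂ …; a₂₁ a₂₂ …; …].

T1 = [1 0 3; 0 1 1; 0 0 1]
T2·T1 = [-12/13 5/13 -31/13; -5/13 -12/13 -27/13; 0 0 1]
T3·…·T1 = [-12/13 5/13 -31/13; 5/13 12/13 27/13; 0 0 1]

T = [-12/13 5/13 -31/13; 5/13 12/13 27/13; 0 0 1]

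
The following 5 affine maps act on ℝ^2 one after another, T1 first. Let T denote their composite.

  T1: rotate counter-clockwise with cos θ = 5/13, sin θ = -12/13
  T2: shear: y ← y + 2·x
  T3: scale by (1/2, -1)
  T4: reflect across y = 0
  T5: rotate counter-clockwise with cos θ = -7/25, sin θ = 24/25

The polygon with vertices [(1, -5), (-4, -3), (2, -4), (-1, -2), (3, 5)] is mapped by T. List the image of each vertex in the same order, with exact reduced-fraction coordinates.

image vertices: (7441/650, 369/325), (2092/325, -119/325), (3013/325, 384/325), (2891/650, 44/325), (-7197/650, -73/325)

T1 rotate counter-clockwise with cos θ = 5/13, sin θ = -12/13: (1, -5) → (-55/13, -37/13); (-4, -3) → (-56/13, 33/13); (2, -4) → (-38/13, -44/13); (-1, -2) → (-29/13, 2/13); (3, 5) → (75/13, -11/13)
T2 shear: y ← y + 2·x: (-55/13, -37/13) → (-55/13, -147/13); (-56/13, 33/13) → (-56/13, -79/13); (-38/13, -44/13) → (-38/13, -120/13); (-29/13, 2/13) → (-29/13, -56/13); (75/13, -11/13) → (75/13, 139/13)
T3 scale by (1/2, -1): (-55/13, -147/13) → (-55/26, 147/13); (-56/13, -79/13) → (-28/13, 79/13); (-38/13, -120/13) → (-19/13, 120/13); (-29/13, -56/13) → (-29/26, 56/13); (75/13, 139/13) → (75/26, -139/13)
T4 reflect across y = 0: (-55/26, 147/13) → (-55/26, -147/13); (-28/13, 79/13) → (-28/13, -79/13); (-19/13, 120/13) → (-19/13, -120/13); (-29/26, 56/13) → (-29/26, -56/13); (75/26, -139/13) → (75/26, 139/13)
T5 rotate counter-clockwise with cos θ = -7/25, sin θ = 24/25: (-55/26, -147/13) → (7441/650, 369/325); (-28/13, -79/13) → (2092/325, -119/325); (-19/13, -120/13) → (3013/325, 384/325); (-29/26, -56/13) → (2891/650, 44/325); (75/26, 139/13) → (-7197/650, -73/325)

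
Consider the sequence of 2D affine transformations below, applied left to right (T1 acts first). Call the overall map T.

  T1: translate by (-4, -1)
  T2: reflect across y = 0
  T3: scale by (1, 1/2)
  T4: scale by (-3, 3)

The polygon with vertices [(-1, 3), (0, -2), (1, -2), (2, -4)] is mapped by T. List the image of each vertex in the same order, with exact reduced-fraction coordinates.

image vertices: (15, -3), (12, 9/2), (9, 9/2), (6, 15/2)

T1 translate by (-4, -1): (-1, 3) → (-5, 2); (0, -2) → (-4, -3); (1, -2) → (-3, -3); (2, -4) → (-2, -5)
T2 reflect across y = 0: (-5, 2) → (-5, -2); (-4, -3) → (-4, 3); (-3, -3) → (-3, 3); (-2, -5) → (-2, 5)
T3 scale by (1, 1/2): (-5, -2) → (-5, -1); (-4, 3) → (-4, 3/2); (-3, 3) → (-3, 3/2); (-2, 5) → (-2, 5/2)
T4 scale by (-3, 3): (-5, -1) → (15, -3); (-4, 3/2) → (12, 9/2); (-3, 3/2) → (9, 9/2); (-2, 5/2) → (6, 15/2)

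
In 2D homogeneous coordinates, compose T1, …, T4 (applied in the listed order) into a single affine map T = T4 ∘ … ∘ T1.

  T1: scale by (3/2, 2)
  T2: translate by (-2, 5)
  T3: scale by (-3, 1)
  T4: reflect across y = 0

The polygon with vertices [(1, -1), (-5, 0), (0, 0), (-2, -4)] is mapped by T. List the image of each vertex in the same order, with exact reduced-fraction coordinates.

image vertices: (3/2, -3), (57/2, -5), (6, -5), (15, 3)

T1 scale by (3/2, 2): (1, -1) → (3/2, -2); (-5, 0) → (-15/2, 0); (0, 0) → (0, 0); (-2, -4) → (-3, -8)
T2 translate by (-2, 5): (3/2, -2) → (-1/2, 3); (-15/2, 0) → (-19/2, 5); (0, 0) → (-2, 5); (-3, -8) → (-5, -3)
T3 scale by (-3, 1): (-1/2, 3) → (3/2, 3); (-19/2, 5) → (57/2, 5); (-2, 5) → (6, 5); (-5, -3) → (15, -3)
T4 reflect across y = 0: (3/2, 3) → (3/2, -3); (57/2, 5) → (57/2, -5); (6, 5) → (6, -5); (15, -3) → (15, 3)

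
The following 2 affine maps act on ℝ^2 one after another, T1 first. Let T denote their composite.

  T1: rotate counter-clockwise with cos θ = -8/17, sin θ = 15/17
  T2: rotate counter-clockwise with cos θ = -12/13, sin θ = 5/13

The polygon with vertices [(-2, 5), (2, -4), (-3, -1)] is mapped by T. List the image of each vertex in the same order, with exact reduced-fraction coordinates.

T1 rotate counter-clockwise with cos θ = -8/17, sin θ = 15/17: (-2, 5) → (-59/17, -70/17); (2, -4) → (44/17, 62/17); (-3, -1) → (39/17, -37/17)
T2 rotate counter-clockwise with cos θ = -12/13, sin θ = 5/13: (-59/17, -70/17) → (1058/221, 545/221); (44/17, 62/17) → (-838/221, -524/221); (39/17, -37/17) → (-283/221, 639/221)

image vertices: (1058/221, 545/221), (-838/221, -524/221), (-283/221, 639/221)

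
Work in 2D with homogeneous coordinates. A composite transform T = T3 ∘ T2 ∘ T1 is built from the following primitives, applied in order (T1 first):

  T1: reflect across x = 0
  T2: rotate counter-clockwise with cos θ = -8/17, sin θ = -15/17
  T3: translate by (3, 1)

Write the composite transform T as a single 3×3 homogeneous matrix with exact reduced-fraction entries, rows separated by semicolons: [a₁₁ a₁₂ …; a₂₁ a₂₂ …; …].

T = [8/17 15/17 3; 15/17 -8/17 1; 0 0 1]

T1 = [-1 0 0; 0 1 0; 0 0 1]
T2·T1 = [8/17 15/17 0; 15/17 -8/17 0; 0 0 1]
T3·…·T1 = [8/17 15/17 3; 15/17 -8/17 1; 0 0 1]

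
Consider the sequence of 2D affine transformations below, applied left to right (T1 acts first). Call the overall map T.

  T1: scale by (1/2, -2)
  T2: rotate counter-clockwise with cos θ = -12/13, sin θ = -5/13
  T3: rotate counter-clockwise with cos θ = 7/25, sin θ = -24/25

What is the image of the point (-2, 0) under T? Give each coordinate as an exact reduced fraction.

T(p) = (204/325, -253/325)

T1 scale by (1/2, -2): (-2, 0) → (-1, 0)
T2 rotate counter-clockwise with cos θ = -12/13, sin θ = -5/13: (-1, 0) → (12/13, 5/13)
T3 rotate counter-clockwise with cos θ = 7/25, sin θ = -24/25: (12/13, 5/13) → (204/325, -253/325)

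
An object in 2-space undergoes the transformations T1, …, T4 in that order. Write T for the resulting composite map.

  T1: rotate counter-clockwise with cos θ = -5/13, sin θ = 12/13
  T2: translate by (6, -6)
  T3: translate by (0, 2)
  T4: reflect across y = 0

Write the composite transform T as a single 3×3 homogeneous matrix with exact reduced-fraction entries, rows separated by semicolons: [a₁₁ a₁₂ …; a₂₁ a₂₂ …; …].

T = [-5/13 -12/13 6; -12/13 5/13 4; 0 0 1]

T1 = [-5/13 -12/13 0; 12/13 -5/13 0; 0 0 1]
T2·T1 = [-5/13 -12/13 6; 12/13 -5/13 -6; 0 0 1]
T3·…·T1 = [-5/13 -12/13 6; 12/13 -5/13 -4; 0 0 1]
T4·…·T1 = [-5/13 -12/13 6; -12/13 5/13 4; 0 0 1]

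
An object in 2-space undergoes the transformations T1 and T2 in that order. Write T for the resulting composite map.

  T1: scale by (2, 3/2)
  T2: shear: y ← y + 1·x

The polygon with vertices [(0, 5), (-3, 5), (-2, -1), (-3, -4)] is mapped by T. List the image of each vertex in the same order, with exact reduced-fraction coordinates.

T1 scale by (2, 3/2): (0, 5) → (0, 15/2); (-3, 5) → (-6, 15/2); (-2, -1) → (-4, -3/2); (-3, -4) → (-6, -6)
T2 shear: y ← y + 1·x: (0, 15/2) → (0, 15/2); (-6, 15/2) → (-6, 3/2); (-4, -3/2) → (-4, -11/2); (-6, -6) → (-6, -12)

image vertices: (0, 15/2), (-6, 3/2), (-4, -11/2), (-6, -12)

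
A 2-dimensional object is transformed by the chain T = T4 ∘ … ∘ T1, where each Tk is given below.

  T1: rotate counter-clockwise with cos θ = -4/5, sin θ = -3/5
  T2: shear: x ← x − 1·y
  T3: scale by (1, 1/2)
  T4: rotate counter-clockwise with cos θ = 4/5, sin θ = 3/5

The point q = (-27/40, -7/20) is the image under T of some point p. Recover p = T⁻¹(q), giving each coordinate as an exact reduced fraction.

p = (1/4, -1/2)

T1 = [-4/5 3/5 0; -3/5 -4/5 0; 0 0 1]
T2·T1 = [-1/5 7/5 0; -3/5 -4/5 0; 0 0 1]
T3·…·T1 = [-1/5 7/5 0; -3/10 -2/5 0; 0 0 1]
T4·…·T1 = [1/50 34/25 0; -9/25 13/25 0; 0 0 1]
det M = 1/2; M⁻¹ = [26/25 -68/25 0; 18/25 1/25 0; 0 0 1]
M⁻¹ · (-27/40, -7/20)ᵀ = (1/4, -1/2)ᵀ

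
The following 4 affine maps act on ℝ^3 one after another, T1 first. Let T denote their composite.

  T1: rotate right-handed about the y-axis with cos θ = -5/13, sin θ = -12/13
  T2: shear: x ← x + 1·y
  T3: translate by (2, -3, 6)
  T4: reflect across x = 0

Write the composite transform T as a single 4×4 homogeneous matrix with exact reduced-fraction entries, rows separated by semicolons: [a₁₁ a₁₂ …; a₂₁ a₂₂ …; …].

T1 = [-5/13 0 -12/13 0; 0 1 0 0; 12/13 0 -5/13 0; 0 0 0 1]
T2·T1 = [-5/13 1 -12/13 0; 0 1 0 0; 12/13 0 -5/13 0; 0 0 0 1]
T3·…·T1 = [-5/13 1 -12/13 2; 0 1 0 -3; 12/13 0 -5/13 6; 0 0 0 1]
T4·…·T1 = [5/13 -1 12/13 -2; 0 1 0 -3; 12/13 0 -5/13 6; 0 0 0 1]

T = [5/13 -1 12/13 -2; 0 1 0 -3; 12/13 0 -5/13 6; 0 0 0 1]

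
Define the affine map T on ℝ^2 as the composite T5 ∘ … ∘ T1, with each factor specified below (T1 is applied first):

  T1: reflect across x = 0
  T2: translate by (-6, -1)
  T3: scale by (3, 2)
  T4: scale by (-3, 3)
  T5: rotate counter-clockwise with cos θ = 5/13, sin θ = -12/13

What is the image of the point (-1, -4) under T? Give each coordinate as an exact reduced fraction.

T1 reflect across x = 0: (-1, -4) → (1, -4)
T2 translate by (-6, -1): (1, -4) → (-5, -5)
T3 scale by (3, 2): (-5, -5) → (-15, -10)
T4 scale by (-3, 3): (-15, -10) → (45, -30)
T5 rotate counter-clockwise with cos θ = 5/13, sin θ = -12/13: (45, -30) → (-135/13, -690/13)

T(p) = (-135/13, -690/13)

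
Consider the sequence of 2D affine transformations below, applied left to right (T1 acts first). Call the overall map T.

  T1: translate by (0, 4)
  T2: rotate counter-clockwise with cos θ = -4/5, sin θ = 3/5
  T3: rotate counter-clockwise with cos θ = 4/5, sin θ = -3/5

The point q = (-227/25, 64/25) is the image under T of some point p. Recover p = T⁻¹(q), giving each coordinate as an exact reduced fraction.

T1 = [1 0 0; 0 1 4; 0 0 1]
T2·T1 = [-4/5 -3/5 -12/5; 3/5 -4/5 -16/5; 0 0 1]
T3·…·T1 = [-7/25 -24/25 -96/25; 24/25 -7/25 -28/25; 0 0 1]
det M = 1; M⁻¹ = [-7/25 24/25 0; -24/25 -7/25 -4; 0 0 1]
M⁻¹ · (-227/25, 64/25)ᵀ = (5, 4)ᵀ

p = (5, 4)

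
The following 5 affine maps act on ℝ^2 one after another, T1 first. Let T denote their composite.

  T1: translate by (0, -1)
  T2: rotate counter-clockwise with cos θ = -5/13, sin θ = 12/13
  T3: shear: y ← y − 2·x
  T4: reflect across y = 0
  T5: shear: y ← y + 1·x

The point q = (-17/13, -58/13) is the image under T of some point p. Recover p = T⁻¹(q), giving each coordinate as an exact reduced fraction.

T1 = [1 0 0; 0 1 -1; 0 0 1]
T2·T1 = [-5/13 -12/13 12/13; 12/13 -5/13 5/13; 0 0 1]
T3·…·T1 = [-5/13 -12/13 12/13; 22/13 19/13 -19/13; 0 0 1]
T4·…·T1 = [-5/13 -12/13 12/13; -22/13 -19/13 19/13; 0 0 1]
T5·…·T1 = [-5/13 -12/13 12/13; -27/13 -31/13 31/13; 0 0 1]
det M = -1; M⁻¹ = [31/13 -12/13 0; -27/13 5/13 1; 0 0 1]
M⁻¹ · (-17/13, -58/13)ᵀ = (1, 2)ᵀ

p = (1, 2)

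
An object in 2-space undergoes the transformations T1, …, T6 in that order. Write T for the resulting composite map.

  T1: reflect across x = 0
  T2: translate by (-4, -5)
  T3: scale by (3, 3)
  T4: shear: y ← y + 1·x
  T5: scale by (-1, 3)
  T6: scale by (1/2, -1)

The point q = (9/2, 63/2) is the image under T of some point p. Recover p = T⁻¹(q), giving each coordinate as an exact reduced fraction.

T1 = [-1 0 0; 0 1 0; 0 0 1]
T2·T1 = [-1 0 -4; 0 1 -5; 0 0 1]
T3·…·T1 = [-3 0 -12; 0 3 -15; 0 0 1]
T4·…·T1 = [-3 0 -12; -3 3 -27; 0 0 1]
T5·…·T1 = [3 0 12; -9 9 -81; 0 0 1]
T6·…·T1 = [3/2 0 6; 9 -9 81; 0 0 1]
det M = -27/2; M⁻¹ = [2/3 0 -4; 2/3 -1/9 5; 0 0 1]
M⁻¹ · (9/2, 63/2)ᵀ = (-1, 9/2)ᵀ

p = (-1, 9/2)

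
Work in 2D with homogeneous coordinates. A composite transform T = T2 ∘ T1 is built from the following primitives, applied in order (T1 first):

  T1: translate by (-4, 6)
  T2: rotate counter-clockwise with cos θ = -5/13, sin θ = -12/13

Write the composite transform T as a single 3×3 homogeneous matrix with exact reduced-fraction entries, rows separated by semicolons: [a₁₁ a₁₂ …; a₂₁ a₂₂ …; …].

T1 = [1 0 -4; 0 1 6; 0 0 1]
T2·T1 = [-5/13 12/13 92/13; -12/13 -5/13 18/13; 0 0 1]

T = [-5/13 12/13 92/13; -12/13 -5/13 18/13; 0 0 1]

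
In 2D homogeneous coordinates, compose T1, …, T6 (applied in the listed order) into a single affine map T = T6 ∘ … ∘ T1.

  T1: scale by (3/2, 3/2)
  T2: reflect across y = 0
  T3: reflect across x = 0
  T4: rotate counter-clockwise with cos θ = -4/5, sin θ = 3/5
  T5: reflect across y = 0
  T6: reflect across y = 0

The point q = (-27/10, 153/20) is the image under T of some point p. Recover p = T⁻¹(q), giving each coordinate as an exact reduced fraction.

T1 = [3/2 0 0; 0 3/2 0; 0 0 1]
T2·T1 = [3/2 0 0; 0 -3/2 0; 0 0 1]
T3·…·T1 = [-3/2 0 0; 0 -3/2 0; 0 0 1]
T4·…·T1 = [6/5 9/10 0; -9/10 6/5 0; 0 0 1]
T5·…·T1 = [6/5 9/10 0; 9/10 -6/5 0; 0 0 1]
T6·…·T1 = [6/5 9/10 0; -9/10 6/5 0; 0 0 1]
det M = 9/4; M⁻¹ = [8/15 -2/5 0; 2/5 8/15 0; 0 0 1]
M⁻¹ · (-27/10, 153/20)ᵀ = (-9/2, 3)ᵀ

p = (-9/2, 3)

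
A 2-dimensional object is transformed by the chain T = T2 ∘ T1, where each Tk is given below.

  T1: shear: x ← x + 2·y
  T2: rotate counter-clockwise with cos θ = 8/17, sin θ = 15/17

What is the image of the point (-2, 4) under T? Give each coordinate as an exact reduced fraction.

T1 shear: x ← x + 2·y: (-2, 4) → (6, 4)
T2 rotate counter-clockwise with cos θ = 8/17, sin θ = 15/17: (6, 4) → (-12/17, 122/17)

T(p) = (-12/17, 122/17)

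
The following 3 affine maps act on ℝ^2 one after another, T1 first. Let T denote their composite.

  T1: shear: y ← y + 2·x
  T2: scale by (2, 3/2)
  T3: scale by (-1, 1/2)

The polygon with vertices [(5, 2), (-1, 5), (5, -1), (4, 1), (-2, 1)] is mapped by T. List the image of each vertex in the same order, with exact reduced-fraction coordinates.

image vertices: (-10, 9), (2, 9/4), (-10, 27/4), (-8, 27/4), (4, -9/4)

T1 shear: y ← y + 2·x: (5, 2) → (5, 12); (-1, 5) → (-1, 3); (5, -1) → (5, 9); (4, 1) → (4, 9); (-2, 1) → (-2, -3)
T2 scale by (2, 3/2): (5, 12) → (10, 18); (-1, 3) → (-2, 9/2); (5, 9) → (10, 27/2); (4, 9) → (8, 27/2); (-2, -3) → (-4, -9/2)
T3 scale by (-1, 1/2): (10, 18) → (-10, 9); (-2, 9/2) → (2, 9/4); (10, 27/2) → (-10, 27/4); (8, 27/2) → (-8, 27/4); (-4, -9/2) → (4, -9/4)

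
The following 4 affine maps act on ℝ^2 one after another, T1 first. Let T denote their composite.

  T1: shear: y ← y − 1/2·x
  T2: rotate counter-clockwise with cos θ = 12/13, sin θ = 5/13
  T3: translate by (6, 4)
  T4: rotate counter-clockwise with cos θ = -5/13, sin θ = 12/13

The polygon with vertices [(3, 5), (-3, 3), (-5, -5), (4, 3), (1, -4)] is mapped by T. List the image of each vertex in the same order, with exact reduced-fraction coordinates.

T1 shear: y ← y − 1/2·x: (3, 5) → (3, 7/2); (-3, 3) → (-3, 9/2); (-5, -5) → (-5, -5/2); (4, 3) → (4, 1); (1, -4) → (1, -9/2)
T2 rotate counter-clockwise with cos θ = 12/13, sin θ = 5/13: (3, 7/2) → (37/26, 57/13); (-3, 9/2) → (-9/2, 3); (-5, -5/2) → (-95/26, -55/13); (4, 1) → (43/13, 32/13); (1, -9/2) → (69/26, -49/13)
T3 translate by (6, 4): (37/26, 57/13) → (193/26, 109/13); (-9/2, 3) → (3/2, 7); (-95/26, -55/13) → (61/26, -3/13); (43/13, 32/13) → (121/13, 84/13); (69/26, -49/13) → (225/26, 3/13)
T4 rotate counter-clockwise with cos θ = -5/13, sin θ = 12/13: (193/26, 109/13) → (-3581/338, 613/169); (3/2, 7) → (-183/26, -17/13); (61/26, -3/13) → (-233/338, 381/169); (121/13, 84/13) → (-1613/169, 1032/169); (225/26, 3/13) → (-1197/338, 1335/169)

image vertices: (-3581/338, 613/169), (-183/26, -17/13), (-233/338, 381/169), (-1613/169, 1032/169), (-1197/338, 1335/169)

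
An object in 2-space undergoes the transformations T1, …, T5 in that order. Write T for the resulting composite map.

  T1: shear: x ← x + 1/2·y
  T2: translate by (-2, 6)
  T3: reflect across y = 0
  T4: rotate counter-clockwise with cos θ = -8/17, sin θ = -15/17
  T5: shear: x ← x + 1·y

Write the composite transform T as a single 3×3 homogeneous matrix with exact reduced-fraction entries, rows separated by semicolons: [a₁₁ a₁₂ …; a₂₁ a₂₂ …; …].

T1 = [1 1/2 0; 0 1 0; 0 0 1]
T2·T1 = [1 1/2 -2; 0 1 6; 0 0 1]
T3·…·T1 = [1 1/2 -2; 0 -1 -6; 0 0 1]
T4·…·T1 = [-8/17 -19/17 -74/17; -15/17 1/34 78/17; 0 0 1]
T5·…·T1 = [-23/17 -37/34 4/17; -15/17 1/34 78/17; 0 0 1]

T = [-23/17 -37/34 4/17; -15/17 1/34 78/17; 0 0 1]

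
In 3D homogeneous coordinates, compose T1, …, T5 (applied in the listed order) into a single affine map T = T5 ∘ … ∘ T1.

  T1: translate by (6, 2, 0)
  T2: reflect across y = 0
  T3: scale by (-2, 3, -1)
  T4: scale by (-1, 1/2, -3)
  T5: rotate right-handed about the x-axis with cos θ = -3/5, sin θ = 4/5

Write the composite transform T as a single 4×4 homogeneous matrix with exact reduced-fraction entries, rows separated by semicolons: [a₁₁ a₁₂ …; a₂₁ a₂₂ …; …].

T = [2 0 0 12; 0 9/10 -12/5 9/5; 0 -6/5 -9/5 -12/5; 0 0 0 1]

T1 = [1 0 0 6; 0 1 0 2; 0 0 1 0; 0 0 0 1]
T2·T1 = [1 0 0 6; 0 -1 0 -2; 0 0 1 0; 0 0 0 1]
T3·…·T1 = [-2 0 0 -12; 0 -3 0 -6; 0 0 -1 0; 0 0 0 1]
T4·…·T1 = [2 0 0 12; 0 -3/2 0 -3; 0 0 3 0; 0 0 0 1]
T5·…·T1 = [2 0 0 12; 0 9/10 -12/5 9/5; 0 -6/5 -9/5 -12/5; 0 0 0 1]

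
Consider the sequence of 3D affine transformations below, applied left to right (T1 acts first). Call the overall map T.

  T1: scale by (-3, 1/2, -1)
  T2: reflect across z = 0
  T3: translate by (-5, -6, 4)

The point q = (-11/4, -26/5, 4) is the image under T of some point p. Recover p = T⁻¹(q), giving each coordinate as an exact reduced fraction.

T1 = [-3 0 0 0; 0 1/2 0 0; 0 0 -1 0; 0 0 0 1]
T2·T1 = [-3 0 0 0; 0 1/2 0 0; 0 0 1 0; 0 0 0 1]
T3·…·T1 = [-3 0 0 -5; 0 1/2 0 -6; 0 0 1 4; 0 0 0 1]
det M = -3/2; M⁻¹ = [-1/3 0 0 -5/3; 0 2 0 12; 0 0 1 -4; 0 0 0 1]
M⁻¹ · (-11/4, -26/5, 4)ᵀ = (-3/4, 8/5, 0)ᵀ

p = (-3/4, 8/5, 0)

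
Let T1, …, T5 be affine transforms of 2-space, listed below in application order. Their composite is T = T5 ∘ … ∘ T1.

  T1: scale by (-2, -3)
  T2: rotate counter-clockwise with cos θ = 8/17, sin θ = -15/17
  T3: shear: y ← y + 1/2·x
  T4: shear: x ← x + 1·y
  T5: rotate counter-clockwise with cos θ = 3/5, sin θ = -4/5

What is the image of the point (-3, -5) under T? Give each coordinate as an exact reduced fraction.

T(p) = (3969/170, -2517/170)

T1 scale by (-2, -3): (-3, -5) → (6, 15)
T2 rotate counter-clockwise with cos θ = 8/17, sin θ = -15/17: (6, 15) → (273/17, 30/17)
T3 shear: y ← y + 1/2·x: (273/17, 30/17) → (273/17, 333/34)
T4 shear: x ← x + 1·y: (273/17, 333/34) → (879/34, 333/34)
T5 rotate counter-clockwise with cos θ = 3/5, sin θ = -4/5: (879/34, 333/34) → (3969/170, -2517/170)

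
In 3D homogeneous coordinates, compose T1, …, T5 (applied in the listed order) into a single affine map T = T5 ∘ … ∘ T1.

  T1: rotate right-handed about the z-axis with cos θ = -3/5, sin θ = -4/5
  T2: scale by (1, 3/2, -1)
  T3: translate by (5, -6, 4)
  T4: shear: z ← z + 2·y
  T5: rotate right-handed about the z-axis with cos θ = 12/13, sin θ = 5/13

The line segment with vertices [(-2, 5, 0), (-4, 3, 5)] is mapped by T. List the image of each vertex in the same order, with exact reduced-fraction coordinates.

image vertices: (1629/130, -231/65, -61/5), (1371/130, 11/65, -44/5)

T1 rotate right-handed about the z-axis with cos θ = -3/5, sin θ = -4/5: (-2, 5, 0) → (26/5, -7/5, 0); (-4, 3, 5) → (24/5, 7/5, 5)
T2 scale by (1, 3/2, -1): (26/5, -7/5, 0) → (26/5, -21/10, 0); (24/5, 7/5, 5) → (24/5, 21/10, -5)
T3 translate by (5, -6, 4): (26/5, -21/10, 0) → (51/5, -81/10, 4); (24/5, 21/10, -5) → (49/5, -39/10, -1)
T4 shear: z ← z + 2·y: (51/5, -81/10, 4) → (51/5, -81/10, -61/5); (49/5, -39/10, -1) → (49/5, -39/10, -44/5)
T5 rotate right-handed about the z-axis with cos θ = 12/13, sin θ = 5/13: (51/5, -81/10, -61/5) → (1629/130, -231/65, -61/5); (49/5, -39/10, -44/5) → (1371/130, 11/65, -44/5)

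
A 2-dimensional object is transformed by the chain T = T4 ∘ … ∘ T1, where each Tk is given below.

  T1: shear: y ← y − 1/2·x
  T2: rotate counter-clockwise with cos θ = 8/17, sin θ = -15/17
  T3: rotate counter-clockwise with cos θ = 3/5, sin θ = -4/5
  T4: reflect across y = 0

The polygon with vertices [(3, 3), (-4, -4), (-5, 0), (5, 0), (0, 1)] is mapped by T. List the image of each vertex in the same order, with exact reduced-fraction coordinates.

T1 shear: y ← y − 1/2·x: (3, 3) → (3, 3/2); (-4, -4) → (-4, -2); (-5, 0) → (-5, 5/2); (5, 0) → (5, -5/2); (0, 1) → (0, 1)
T2 rotate counter-clockwise with cos θ = 8/17, sin θ = -15/17: (3, 3/2) → (93/34, -33/17); (-4, -2) → (-62/17, 44/17); (-5, 5/2) → (-5/34, 95/17); (5, -5/2) → (5/34, -95/17); (0, 1) → (15/17, 8/17)
T3 rotate counter-clockwise with cos θ = 3/5, sin θ = -4/5: (93/34, -33/17) → (3/34, -57/17); (-62/17, 44/17) → (-2/17, 76/17); (-5/34, 95/17) → (149/34, 59/17); (5/34, -95/17) → (-149/34, -59/17); (15/17, 8/17) → (77/85, -36/85)
T4 reflect across y = 0: (3/34, -57/17) → (3/34, 57/17); (-2/17, 76/17) → (-2/17, -76/17); (149/34, 59/17) → (149/34, -59/17); (-149/34, -59/17) → (-149/34, 59/17); (77/85, -36/85) → (77/85, 36/85)

image vertices: (3/34, 57/17), (-2/17, -76/17), (149/34, -59/17), (-149/34, 59/17), (77/85, 36/85)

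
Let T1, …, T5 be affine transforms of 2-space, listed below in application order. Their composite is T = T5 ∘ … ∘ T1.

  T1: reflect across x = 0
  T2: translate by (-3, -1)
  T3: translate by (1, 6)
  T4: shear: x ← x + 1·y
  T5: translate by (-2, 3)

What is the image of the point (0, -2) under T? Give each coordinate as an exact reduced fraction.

T1 reflect across x = 0: (0, -2) → (0, -2)
T2 translate by (-3, -1): (0, -2) → (-3, -3)
T3 translate by (1, 6): (-3, -3) → (-2, 3)
T4 shear: x ← x + 1·y: (-2, 3) → (1, 3)
T5 translate by (-2, 3): (1, 3) → (-1, 6)

T(p) = (-1, 6)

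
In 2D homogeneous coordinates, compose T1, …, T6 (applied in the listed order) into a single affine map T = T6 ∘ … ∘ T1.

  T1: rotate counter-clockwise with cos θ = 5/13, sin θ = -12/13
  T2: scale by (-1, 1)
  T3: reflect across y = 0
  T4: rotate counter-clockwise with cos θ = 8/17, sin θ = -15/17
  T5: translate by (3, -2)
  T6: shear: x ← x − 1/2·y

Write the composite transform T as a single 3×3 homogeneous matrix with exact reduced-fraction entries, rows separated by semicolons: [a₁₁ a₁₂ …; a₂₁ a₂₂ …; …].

T1 = [5/13 12/13 0; -12/13 5/13 0; 0 0 1]
T2·T1 = [-5/13 -12/13 0; -12/13 5/13 0; 0 0 1]
T3·…·T1 = [-5/13 -12/13 0; 12/13 -5/13 0; 0 0 1]
T4·…·T1 = [140/221 -171/221 0; 171/221 140/221 0; 0 0 1]
T5·…·T1 = [140/221 -171/221 3; 171/221 140/221 -2; 0 0 1]
T6·…·T1 = [109/442 -241/221 4; 171/221 140/221 -2; 0 0 1]

T = [109/442 -241/221 4; 171/221 140/221 -2; 0 0 1]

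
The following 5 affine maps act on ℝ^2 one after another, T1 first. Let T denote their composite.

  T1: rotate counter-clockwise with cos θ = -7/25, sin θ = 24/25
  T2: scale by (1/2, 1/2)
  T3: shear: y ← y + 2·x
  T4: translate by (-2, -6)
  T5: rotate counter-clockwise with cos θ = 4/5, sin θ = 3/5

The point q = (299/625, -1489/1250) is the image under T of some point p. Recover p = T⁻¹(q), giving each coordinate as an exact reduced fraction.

T1 = [-7/25 -24/25 0; 24/25 -7/25 0; 0 0 1]
T2·T1 = [-7/50 -12/25 0; 12/25 -7/50 0; 0 0 1]
T3·…·T1 = [-7/50 -12/25 0; 1/5 -11/10 0; 0 0 1]
T4·…·T1 = [-7/50 -12/25 -2; 1/5 -11/10 -6; 0 0 1]
T5·…·T1 = [-29/125 69/250 2; 19/250 -146/125 -6; 0 0 1]
det M = 1/4; M⁻¹ = [-584/125 -138/125 68/25; -38/125 -116/125 -124/25; 0 0 1]
M⁻¹ · (299/625, -1489/1250)ᵀ = (9/5, -4)ᵀ

p = (9/5, -4)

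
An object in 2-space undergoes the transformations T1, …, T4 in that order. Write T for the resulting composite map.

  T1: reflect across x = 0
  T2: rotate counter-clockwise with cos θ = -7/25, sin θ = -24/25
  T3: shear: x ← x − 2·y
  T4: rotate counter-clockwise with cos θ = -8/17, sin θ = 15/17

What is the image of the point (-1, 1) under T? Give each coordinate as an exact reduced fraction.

T(p) = (-167/425, 1433/425)

T1 reflect across x = 0: (-1, 1) → (1, 1)
T2 rotate counter-clockwise with cos θ = -7/25, sin θ = -24/25: (1, 1) → (17/25, -31/25)
T3 shear: x ← x − 2·y: (17/25, -31/25) → (79/25, -31/25)
T4 rotate counter-clockwise with cos θ = -8/17, sin θ = 15/17: (79/25, -31/25) → (-167/425, 1433/425)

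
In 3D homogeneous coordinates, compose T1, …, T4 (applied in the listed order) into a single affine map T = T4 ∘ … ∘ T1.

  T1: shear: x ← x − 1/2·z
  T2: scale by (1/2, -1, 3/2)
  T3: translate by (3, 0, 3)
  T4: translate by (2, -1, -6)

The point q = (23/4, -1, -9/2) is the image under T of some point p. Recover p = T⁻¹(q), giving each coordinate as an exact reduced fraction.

T1 = [1 0 -1/2 0; 0 1 0 0; 0 0 1 0; 0 0 0 1]
T2·T1 = [1/2 0 -1/4 0; 0 -1 0 0; 0 0 3/2 0; 0 0 0 1]
T3·…·T1 = [1/2 0 -1/4 3; 0 -1 0 0; 0 0 3/2 3; 0 0 0 1]
T4·…·T1 = [1/2 0 -1/4 5; 0 -1 0 -1; 0 0 3/2 -3; 0 0 0 1]
det M = -3/4; M⁻¹ = [2 0 1/3 -9; 0 -1 0 -1; 0 0 2/3 2; 0 0 0 1]
M⁻¹ · (23/4, -1, -9/2)ᵀ = (1, 0, -1)ᵀ

p = (1, 0, -1)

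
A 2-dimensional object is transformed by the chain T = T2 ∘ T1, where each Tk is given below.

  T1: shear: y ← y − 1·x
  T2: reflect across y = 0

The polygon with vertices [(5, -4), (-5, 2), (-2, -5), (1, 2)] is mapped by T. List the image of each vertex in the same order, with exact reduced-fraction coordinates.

image vertices: (5, 9), (-5, -7), (-2, 3), (1, -1)

T1 shear: y ← y − 1·x: (5, -4) → (5, -9); (-5, 2) → (-5, 7); (-2, -5) → (-2, -3); (1, 2) → (1, 1)
T2 reflect across y = 0: (5, -9) → (5, 9); (-5, 7) → (-5, -7); (-2, -3) → (-2, 3); (1, 1) → (1, -1)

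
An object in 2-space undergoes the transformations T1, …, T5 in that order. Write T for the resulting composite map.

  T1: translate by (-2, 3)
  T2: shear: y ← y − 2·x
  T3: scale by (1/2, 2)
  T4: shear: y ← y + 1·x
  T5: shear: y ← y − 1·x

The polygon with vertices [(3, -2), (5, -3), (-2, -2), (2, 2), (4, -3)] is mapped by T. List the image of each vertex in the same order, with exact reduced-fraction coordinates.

T1 translate by (-2, 3): (3, -2) → (1, 1); (5, -3) → (3, 0); (-2, -2) → (-4, 1); (2, 2) → (0, 5); (4, -3) → (2, 0)
T2 shear: y ← y − 2·x: (1, 1) → (1, -1); (3, 0) → (3, -6); (-4, 1) → (-4, 9); (0, 5) → (0, 5); (2, 0) → (2, -4)
T3 scale by (1/2, 2): (1, -1) → (1/2, -2); (3, -6) → (3/2, -12); (-4, 9) → (-2, 18); (0, 5) → (0, 10); (2, -4) → (1, -8)
T4 shear: y ← y + 1·x: (1/2, -2) → (1/2, -3/2); (3/2, -12) → (3/2, -21/2); (-2, 18) → (-2, 16); (0, 10) → (0, 10); (1, -8) → (1, -7)
T5 shear: y ← y − 1·x: (1/2, -3/2) → (1/2, -2); (3/2, -21/2) → (3/2, -12); (-2, 16) → (-2, 18); (0, 10) → (0, 10); (1, -7) → (1, -8)

image vertices: (1/2, -2), (3/2, -12), (-2, 18), (0, 10), (1, -8)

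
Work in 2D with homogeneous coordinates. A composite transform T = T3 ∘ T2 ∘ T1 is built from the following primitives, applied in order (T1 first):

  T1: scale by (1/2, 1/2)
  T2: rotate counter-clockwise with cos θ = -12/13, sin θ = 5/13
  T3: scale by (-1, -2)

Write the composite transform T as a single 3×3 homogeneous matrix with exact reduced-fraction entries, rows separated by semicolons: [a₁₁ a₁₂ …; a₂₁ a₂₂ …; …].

T = [6/13 5/26 0; -5/13 12/13 0; 0 0 1]

T1 = [1/2 0 0; 0 1/2 0; 0 0 1]
T2·T1 = [-6/13 -5/26 0; 5/26 -6/13 0; 0 0 1]
T3·…·T1 = [6/13 5/26 0; -5/13 12/13 0; 0 0 1]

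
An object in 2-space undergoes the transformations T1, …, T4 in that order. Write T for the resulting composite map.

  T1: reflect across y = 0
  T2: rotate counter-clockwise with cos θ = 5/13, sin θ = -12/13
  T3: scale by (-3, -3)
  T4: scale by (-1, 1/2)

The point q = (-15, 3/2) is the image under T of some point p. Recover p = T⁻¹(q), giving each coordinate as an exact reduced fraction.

p = (-1, 5)

T1 = [1 0 0; 0 -1 0; 0 0 1]
T2·T1 = [5/13 -12/13 0; -12/13 -5/13 0; 0 0 1]
T3·…·T1 = [-15/13 36/13 0; 36/13 15/13 0; 0 0 1]
T4·…·T1 = [15/13 -36/13 0; 18/13 15/26 0; 0 0 1]
det M = 9/2; M⁻¹ = [5/39 8/13 0; -4/13 10/39 0; 0 0 1]
M⁻¹ · (-15, 3/2)ᵀ = (-1, 5)ᵀ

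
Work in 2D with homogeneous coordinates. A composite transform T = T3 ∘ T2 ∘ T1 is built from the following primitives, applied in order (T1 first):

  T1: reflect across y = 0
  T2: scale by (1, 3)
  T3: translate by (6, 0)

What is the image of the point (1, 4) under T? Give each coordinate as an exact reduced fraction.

T1 reflect across y = 0: (1, 4) → (1, -4)
T2 scale by (1, 3): (1, -4) → (1, -12)
T3 translate by (6, 0): (1, -12) → (7, -12)

T(p) = (7, -12)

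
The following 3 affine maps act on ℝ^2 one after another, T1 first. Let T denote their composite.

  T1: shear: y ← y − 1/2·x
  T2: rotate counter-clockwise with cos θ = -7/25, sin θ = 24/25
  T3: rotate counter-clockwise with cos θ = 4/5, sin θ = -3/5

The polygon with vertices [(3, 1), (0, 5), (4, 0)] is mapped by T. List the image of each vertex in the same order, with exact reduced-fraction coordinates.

T1 shear: y ← y − 1/2·x: (3, 1) → (3, -1/2); (0, 5) → (0, 5); (4, 0) → (4, -2)
T2 rotate counter-clockwise with cos θ = -7/25, sin θ = 24/25: (3, -1/2) → (-9/25, 151/50); (0, 5) → (-24/5, -7/5); (4, -2) → (4/5, 22/5)
T3 rotate counter-clockwise with cos θ = 4/5, sin θ = -3/5: (-9/25, 151/50) → (381/250, 329/125); (-24/5, -7/5) → (-117/25, 44/25); (4/5, 22/5) → (82/25, 76/25)

image vertices: (381/250, 329/125), (-117/25, 44/25), (82/25, 76/25)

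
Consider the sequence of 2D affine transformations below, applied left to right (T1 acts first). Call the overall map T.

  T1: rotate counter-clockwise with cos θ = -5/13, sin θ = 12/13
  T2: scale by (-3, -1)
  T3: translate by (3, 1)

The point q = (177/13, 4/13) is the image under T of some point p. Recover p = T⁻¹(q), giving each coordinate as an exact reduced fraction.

T1 = [-5/13 -12/13 0; 12/13 -5/13 0; 0 0 1]
T2·T1 = [15/13 36/13 0; -12/13 5/13 0; 0 0 1]
T3·…·T1 = [15/13 36/13 3; -12/13 5/13 1; 0 0 1]
det M = 3; M⁻¹ = [5/39 -12/13 7/13; 4/13 5/13 -17/13; 0 0 1]
M⁻¹ · (177/13, 4/13)ᵀ = (2, 3)ᵀ

p = (2, 3)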